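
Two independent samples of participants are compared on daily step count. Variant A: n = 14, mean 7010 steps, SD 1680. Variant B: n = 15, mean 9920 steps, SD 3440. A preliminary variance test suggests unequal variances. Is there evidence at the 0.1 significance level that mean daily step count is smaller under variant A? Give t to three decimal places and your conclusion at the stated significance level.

t = -2.924; reject H0

Let group 1 = variant A, group 2 = variant B. H0: μ_1 = μ_2; H1: μ_1 < μ_2 (Welch's two-sample t-test, left-tailed).
t = (x̄_1 − x̄_2)/√(s_1²/n_1 + s_2²/n_2) = (7010 − 9920)/√(1680²/14 + 3440²/15) = -2.924
Welch–Satterthwaite df ≈ 20.62
p-value = P(T ≤ -2.924) ≈ 0.0041
Since p ≈ 0.0041 < α = 0.1, reject H0; the evidence is statistically significant.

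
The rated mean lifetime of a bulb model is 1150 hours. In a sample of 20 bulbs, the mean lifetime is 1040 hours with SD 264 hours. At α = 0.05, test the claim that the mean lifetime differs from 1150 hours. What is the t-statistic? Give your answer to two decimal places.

-1.86

H0: μ = 1150; H1: μ ≠ 1150 (one-sample t-test, two-sided).
t = (x̄ − μ₀)/(s/√n) = (1040 − 1150)/(264/√20) = -1.86
df = n − 1 = 19
Two-sided p-value ≈ 0.0779
Since p ≈ 0.0779 > α = 0.05, fail to reject H0; the evidence is not statistically significant.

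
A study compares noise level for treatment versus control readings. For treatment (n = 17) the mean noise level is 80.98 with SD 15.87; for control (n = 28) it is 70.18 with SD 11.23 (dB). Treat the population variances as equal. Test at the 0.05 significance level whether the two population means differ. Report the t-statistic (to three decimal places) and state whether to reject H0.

t = 2.671; reject H0

Let group 1 = treatment, group 2 = control. H0: μ_1 = μ_2; H1: μ_1 ≠ μ_2 (two-sample pooled-variance t-test, two-sided).
s_p² = [(17−1)·15.87² + (28−1)·11.23²]/(17+28−2) = 172.901
t = (80.98 − 70.18)/√[172.901·(1/17 + 1/28)] = 2.671
df = n₁ + n₂ − 2 = 43
Two-sided p-value ≈ 0.011
Since p ≈ 0.011 < α = 0.05, reject H0; the evidence is statistically significant.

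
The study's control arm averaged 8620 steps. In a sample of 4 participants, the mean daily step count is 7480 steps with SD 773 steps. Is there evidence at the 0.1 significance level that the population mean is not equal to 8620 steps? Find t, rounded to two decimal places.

-2.95

H0: μ = 8620; H1: μ ≠ 8620 (one-sample t-test, two-sided).
t = (x̄ − μ₀)/(s/√n) = (7480 − 8620)/(773/√4) = -2.95
df = n − 1 = 3
Two-sided p-value ≈ 0.060
Since p ≈ 0.060 < α = 0.1, reject H0; the data support H1.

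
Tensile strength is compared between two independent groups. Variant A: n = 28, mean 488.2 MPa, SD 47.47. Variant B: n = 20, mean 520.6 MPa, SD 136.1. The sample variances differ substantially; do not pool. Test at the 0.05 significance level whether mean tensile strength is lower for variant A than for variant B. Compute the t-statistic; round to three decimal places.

-1.021

Let group 1 = variant A, group 2 = variant B. H0: μ_1 = μ_2; H1: μ_1 < μ_2 (Welch's two-sample t-test, left-tailed).
t = (x̄_1 − x̄_2)/√(s_1²/n_1 + s_2²/n_2) = (488.2 − 520.6)/√(47.47²/28 + 136.1²/20) = -1.021
Welch–Satterthwaite df ≈ 22.33
p-value = P(T ≤ -1.021) ≈ 0.159
Since p ≈ 0.159 > α = 0.05, fail to reject H0; the data do not provide sufficient evidence against H0.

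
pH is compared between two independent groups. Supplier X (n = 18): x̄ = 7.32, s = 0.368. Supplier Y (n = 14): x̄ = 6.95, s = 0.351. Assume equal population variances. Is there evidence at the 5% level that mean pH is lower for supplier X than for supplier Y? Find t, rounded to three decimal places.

Let group 1 = supplier X, group 2 = supplier Y. H0: μ_1 = μ_2; H1: μ_1 < μ_2 (two-sample pooled-variance t-test, left-tailed).
s_p² = [(18−1)·0.368² + (14−1)·0.351²]/(18+14−2) = 0.130127
t = (7.32 − 6.95)/√[0.130127·(1/18 + 1/14)] = 2.878
df = n₁ + n₂ − 2 = 30
p-value = P(T ≤ 2.878) ≈ 0.996
Since p ≈ 0.996 > α = 0.05, fail to reject H0; the data do not provide sufficient evidence against H0.

2.878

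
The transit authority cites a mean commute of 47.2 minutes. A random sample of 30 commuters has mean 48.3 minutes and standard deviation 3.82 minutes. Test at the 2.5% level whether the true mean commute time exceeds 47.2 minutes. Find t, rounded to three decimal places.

1.577

H0: μ = 47.2; H1: μ > 47.2 (one-sample t-test, right-tailed).
t = (x̄ − μ₀)/(s/√n) = (48.3 − 47.2)/(3.82/√30) = 1.577
df = n − 1 = 29
p-value = P(T ≥ 1.577) ≈ 0.063
Since p ≈ 0.063 > α = 0.025, fail to reject H0; the data do not provide sufficient evidence against H0.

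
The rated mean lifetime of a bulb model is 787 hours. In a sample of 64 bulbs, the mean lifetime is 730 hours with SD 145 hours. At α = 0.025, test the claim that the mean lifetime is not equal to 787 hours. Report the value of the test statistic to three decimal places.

H0: μ = 787; H1: μ ≠ 787 (one-sample t-test, two-sided).
t = (x̄ − μ₀)/(s/√n) = (730 − 787)/(145/√64) = -3.145
df = n − 1 = 63
Two-sided p-value ≈ 0.003
Since p ≈ 0.003 < α = 0.025, reject H0; the data support H1.

-3.145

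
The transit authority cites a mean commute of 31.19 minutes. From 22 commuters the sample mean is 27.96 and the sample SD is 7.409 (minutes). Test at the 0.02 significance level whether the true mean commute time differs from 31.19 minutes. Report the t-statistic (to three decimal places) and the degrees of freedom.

t = -2.045, df = 21

H0: μ = 31.19; H1: μ ≠ 31.19 (one-sample t-test, two-sided).
t = (x̄ − μ₀)/(s/√n) = (27.96 − 31.19)/(7.409/√22) = -2.045
df = n − 1 = 21
Two-sided p-value ≈ 0.0536
Since p ≈ 0.0536 > α = 0.02, fail to reject H0; the data do not provide sufficient evidence against H0.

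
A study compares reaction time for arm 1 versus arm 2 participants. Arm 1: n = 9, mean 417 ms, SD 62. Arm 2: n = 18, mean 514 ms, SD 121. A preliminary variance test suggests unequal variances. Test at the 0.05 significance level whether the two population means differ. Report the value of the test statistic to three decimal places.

-2.754

Let group 1 = arm 1, group 2 = arm 2. H0: μ_1 = μ_2; H1: μ_1 ≠ μ_2 (Welch's two-sample t-test, two-sided).
t = (x̄_1 − x̄_2)/√(s_1²/n_1 + s_2²/n_2) = (417 − 514)/√(62²/9 + 121²/18) = -2.754
Welch–Satterthwaite df ≈ 24.93
Two-sided p-value ≈ 0.011
Since p ≈ 0.011 < α = 0.05, reject H0; the data support H1.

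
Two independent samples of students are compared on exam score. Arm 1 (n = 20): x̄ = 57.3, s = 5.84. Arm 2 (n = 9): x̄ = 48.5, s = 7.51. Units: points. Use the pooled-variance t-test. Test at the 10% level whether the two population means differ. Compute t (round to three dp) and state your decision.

Let group 1 = arm 1, group 2 = arm 2. H0: μ_1 = μ_2; H1: μ_1 ≠ μ_2 (two-sample pooled-variance t-test, two-sided).
s_p² = [(20−1)·5.84² + (9−1)·7.51²]/(20+9−2) = 40.7114
t = (57.3 − 48.5)/√[40.7114·(1/20 + 1/9)] = 3.436
df = n₁ + n₂ − 2 = 27
Two-sided p-value ≈ 0.002
Since p ≈ 0.002 < α = 0.1, reject H0; the data support H1.

t = 3.436; reject H0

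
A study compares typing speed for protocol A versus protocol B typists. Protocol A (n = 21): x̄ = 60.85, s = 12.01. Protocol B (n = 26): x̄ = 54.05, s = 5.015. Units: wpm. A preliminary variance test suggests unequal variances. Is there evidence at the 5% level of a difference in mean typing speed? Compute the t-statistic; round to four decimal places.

Let group 1 = protocol A, group 2 = protocol B. H0: μ_1 = μ_2; H1: μ_1 ≠ μ_2 (Welch's two-sample t-test, two-sided).
t = (x̄_1 − x̄_2)/√(s_1²/n_1 + s_2²/n_2) = (60.85 − 54.05)/√(12.01²/21 + 5.015²/26) = 2.4292
Welch–Satterthwaite df ≈ 25.62
Two-sided p-value ≈ 0.022
Since p ≈ 0.022 < α = 0.05, reject H0; the evidence is statistically significant.

2.4292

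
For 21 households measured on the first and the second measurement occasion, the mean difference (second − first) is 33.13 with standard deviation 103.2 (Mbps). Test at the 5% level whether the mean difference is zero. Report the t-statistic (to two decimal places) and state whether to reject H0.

t = 1.47; fail to reject H0

H0: μ_d = 0; H1: μ_d ≠ 0 (paired t-test on the differences, two-sided).
t = d̄/(s_d/√n) = 33.13/(103.2/√21) = 1.47
df = n − 1 = 20
Two-sided p-value ≈ 0.1568
Since p ≈ 0.1568 > α = 0.05, fail to reject H0; the evidence is not statistically significant.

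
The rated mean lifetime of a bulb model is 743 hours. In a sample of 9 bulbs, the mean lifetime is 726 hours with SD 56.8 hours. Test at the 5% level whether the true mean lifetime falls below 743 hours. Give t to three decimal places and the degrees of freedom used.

t = -0.898, df = 8

H0: μ = 743; H1: μ < 743 (one-sample t-test, left-tailed).
t = (x̄ − μ₀)/(s/√n) = (726 − 743)/(56.8/√9) = -0.898
df = n − 1 = 8
p-value = P(T ≤ -0.898) ≈ 0.1977
Since p ≈ 0.1977 > α = 0.05, fail to reject H0; the data do not provide sufficient evidence against H0.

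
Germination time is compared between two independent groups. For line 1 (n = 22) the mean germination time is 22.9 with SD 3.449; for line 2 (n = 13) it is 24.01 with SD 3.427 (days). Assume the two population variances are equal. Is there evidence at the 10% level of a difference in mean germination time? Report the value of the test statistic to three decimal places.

-0.922

Let group 1 = line 1, group 2 = line 2. H0: μ_1 = μ_2; H1: μ_1 ≠ μ_2 (two-sample pooled-variance t-test, two-sided).
s_p² = [(22−1)·3.449² + (13−1)·3.427²]/(22+13−2) = 11.8406
t = (22.9 − 24.01)/√[11.8406·(1/22 + 1/13)] = -0.922
df = n₁ + n₂ − 2 = 33
Two-sided p-value ≈ 0.363
Since p ≈ 0.363 > α = 0.1, fail to reject H0; the evidence is not statistically significant.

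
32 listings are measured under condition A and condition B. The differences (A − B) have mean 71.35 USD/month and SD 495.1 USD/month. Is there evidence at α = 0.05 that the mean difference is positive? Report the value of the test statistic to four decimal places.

0.8152

H0: μ_d = 0; H1: μ_d > 0 (paired t-test on the differences, right-tailed).
t = d̄/(s_d/√n) = 71.35/(495.1/√32) = 0.8152
df = n − 1 = 31
p-value = P(T ≥ 0.8152) ≈ 0.2106
Since p ≈ 0.2106 > α = 0.05, fail to reject H0; the data do not provide sufficient evidence against H0.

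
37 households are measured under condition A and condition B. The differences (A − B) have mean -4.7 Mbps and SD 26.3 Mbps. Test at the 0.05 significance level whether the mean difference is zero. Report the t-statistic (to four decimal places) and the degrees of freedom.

H0: μ_d = 0; H1: μ_d ≠ 0 (paired t-test on the differences, two-sided).
t = d̄/(s_d/√n) = -4.7/(26.3/√37) = -1.0870
df = n − 1 = 36
Two-sided p-value ≈ 0.284
Since p ≈ 0.284 > α = 0.05, fail to reject H0; the evidence is not statistically significant.

t = -1.0870, df = 36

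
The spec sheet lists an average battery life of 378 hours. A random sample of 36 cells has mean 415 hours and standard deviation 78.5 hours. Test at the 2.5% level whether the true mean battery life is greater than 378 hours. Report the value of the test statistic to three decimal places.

H0: μ = 378; H1: μ > 378 (one-sample t-test, right-tailed).
t = (x̄ − μ₀)/(s/√n) = (415 − 378)/(78.5/√36) = 2.828
df = n − 1 = 35
p-value = P(T ≥ 2.828) ≈ 0.0038
Since p ≈ 0.0038 < α = 0.025, reject H0; the evidence is statistically significant.

2.828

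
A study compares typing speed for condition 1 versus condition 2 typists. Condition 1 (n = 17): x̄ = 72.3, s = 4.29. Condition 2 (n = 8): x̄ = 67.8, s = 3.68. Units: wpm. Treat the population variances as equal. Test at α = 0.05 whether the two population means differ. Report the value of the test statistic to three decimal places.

Let group 1 = condition 1, group 2 = condition 2. H0: μ_1 = μ_2; H1: μ_1 ≠ μ_2 (two-sample pooled-variance t-test, two-sided).
s_p² = [(17−1)·4.29² + (8−1)·3.68²]/(17+8−2) = 16.9245
t = (72.3 − 67.8)/√[16.9245·(1/17 + 1/8)] = 2.551
df = n₁ + n₂ − 2 = 23
Two-sided p-value ≈ 0.0178
Since p ≈ 0.0178 < α = 0.05, reject H0; the data support H1.

2.551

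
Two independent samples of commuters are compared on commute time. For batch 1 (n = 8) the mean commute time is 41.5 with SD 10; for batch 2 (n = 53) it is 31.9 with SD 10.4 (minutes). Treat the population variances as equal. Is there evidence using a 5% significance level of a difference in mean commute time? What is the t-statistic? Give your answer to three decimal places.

2.445

Let group 1 = batch 1, group 2 = batch 2. H0: μ_1 = μ_2; H1: μ_1 ≠ μ_2 (two-sample pooled-variance t-test, two-sided).
s_p² = [(8−1)·10² + (53−1)·10.4²]/(8+53−2) = 107.192
t = (41.5 − 31.9)/√[107.192·(1/8 + 1/53)] = 2.445
df = n₁ + n₂ − 2 = 59
Two-sided p-value ≈ 0.018
Since p ≈ 0.018 < α = 0.05, reject H0; the data support H1.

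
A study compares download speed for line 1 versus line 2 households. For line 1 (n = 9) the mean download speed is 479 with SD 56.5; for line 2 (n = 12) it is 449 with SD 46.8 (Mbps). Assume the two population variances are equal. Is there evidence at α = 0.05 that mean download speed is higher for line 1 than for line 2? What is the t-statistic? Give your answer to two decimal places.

Let group 1 = line 1, group 2 = line 2. H0: μ_1 = μ_2; H1: μ_1 > μ_2 (two-sample pooled-variance t-test, right-tailed).
s_p² = [(9−1)·56.5² + (12−1)·46.8²]/(9+12−2) = 2612.14
t = (479 − 449)/√[2612.14·(1/9 + 1/12)] = 1.33
df = n₁ + n₂ − 2 = 19
p-value = P(T ≥ 1.33) ≈ 0.0994
Since p ≈ 0.0994 > α = 0.05, fail to reject H0; the evidence is not statistically significant.

1.33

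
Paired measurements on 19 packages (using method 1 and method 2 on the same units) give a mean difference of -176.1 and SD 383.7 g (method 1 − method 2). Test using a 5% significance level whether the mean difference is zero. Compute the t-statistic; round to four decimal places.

-2.0005

H0: μ_d = 0; H1: μ_d ≠ 0 (paired t-test on the differences, two-sided).
t = d̄/(s_d/√n) = -176.1/(383.7/√19) = -2.0005
df = n − 1 = 18
Two-sided p-value ≈ 0.0608
Since p ≈ 0.0608 > α = 0.05, fail to reject H0; the evidence is not statistically significant.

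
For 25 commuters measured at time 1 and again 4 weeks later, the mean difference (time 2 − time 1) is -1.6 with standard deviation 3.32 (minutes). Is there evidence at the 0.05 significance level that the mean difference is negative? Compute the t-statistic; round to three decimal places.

-2.410

H0: μ_d = 0; H1: μ_d < 0 (paired t-test on the differences, left-tailed).
t = d̄/(s_d/√n) = -1.6/(3.32/√25) = -2.410
df = n − 1 = 24
p-value = P(T ≤ -2.410) ≈ 0.0120
Since p ≈ 0.0120 < α = 0.05, reject H0; the data support H1.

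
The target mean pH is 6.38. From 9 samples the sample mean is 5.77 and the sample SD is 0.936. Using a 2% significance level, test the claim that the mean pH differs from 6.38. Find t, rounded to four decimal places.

-1.9551

H0: μ = 6.38; H1: μ ≠ 6.38 (one-sample t-test, two-sided).
t = (x̄ − μ₀)/(s/√n) = (5.77 − 6.38)/(0.936/√9) = -1.9551
df = n − 1 = 8
Two-sided p-value ≈ 0.086
Since p ≈ 0.086 > α = 0.02, fail to reject H0; the data do not provide sufficient evidence against H0.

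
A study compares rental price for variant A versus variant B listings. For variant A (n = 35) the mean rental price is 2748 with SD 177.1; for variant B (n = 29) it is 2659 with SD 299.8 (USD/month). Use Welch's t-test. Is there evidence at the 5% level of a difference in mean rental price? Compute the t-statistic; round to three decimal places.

1.408

Let group 1 = variant A, group 2 = variant B. H0: μ_1 = μ_2; H1: μ_1 ≠ μ_2 (Welch's two-sample t-test, two-sided).
t = (x̄_1 − x̄_2)/√(s_1²/n_1 + s_2²/n_2) = (2748 − 2659)/√(177.1²/35 + 299.8²/29) = 1.408
Welch–Satterthwaite df ≈ 43.54
Two-sided p-value ≈ 0.1662
Since p ≈ 0.1662 > α = 0.05, fail to reject H0; the data do not provide sufficient evidence against H0.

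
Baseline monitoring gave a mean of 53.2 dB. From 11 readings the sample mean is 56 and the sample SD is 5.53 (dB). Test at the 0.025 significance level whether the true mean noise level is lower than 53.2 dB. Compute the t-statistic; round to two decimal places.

1.68

H0: μ = 53.2; H1: μ < 53.2 (one-sample t-test, left-tailed).
t = (x̄ − μ₀)/(s/√n) = (56 − 53.2)/(5.53/√11) = 1.68
df = n − 1 = 10
p-value = P(T ≤ 1.68) ≈ 0.9380
Since p ≈ 0.9380 > α = 0.025, fail to reject H0; the data do not provide sufficient evidence against H0.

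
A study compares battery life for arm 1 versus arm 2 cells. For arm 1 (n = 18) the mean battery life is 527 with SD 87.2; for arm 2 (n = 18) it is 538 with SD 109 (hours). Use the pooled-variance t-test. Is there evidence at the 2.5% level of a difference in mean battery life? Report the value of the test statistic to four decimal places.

-0.3343

Let group 1 = arm 1, group 2 = arm 2. H0: μ_1 = μ_2; H1: μ_1 ≠ μ_2 (two-sample pooled-variance t-test, two-sided).
s_p² = [(18−1)·87.2² + (18−1)·109²]/(18+18−2) = 9742.42
t = (527 − 538)/√[9742.42·(1/18 + 1/18)] = -0.3343
df = n₁ + n₂ − 2 = 34
Two-sided p-value ≈ 0.740
Since p ≈ 0.740 > α = 0.025, fail to reject H0; the data do not provide sufficient evidence against H0.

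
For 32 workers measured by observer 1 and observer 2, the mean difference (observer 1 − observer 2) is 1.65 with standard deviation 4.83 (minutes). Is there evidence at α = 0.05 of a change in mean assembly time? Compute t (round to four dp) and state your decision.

H0: μ_d = 0; H1: μ_d ≠ 0 (paired t-test on the differences, two-sided).
t = d̄/(s_d/√n) = 1.65/(4.83/√32) = 1.9325
df = n − 1 = 31
Two-sided p-value ≈ 0.0625
Since p ≈ 0.0625 > α = 0.05, fail to reject H0; the evidence is not statistically significant.

t = 1.9325; fail to reject H0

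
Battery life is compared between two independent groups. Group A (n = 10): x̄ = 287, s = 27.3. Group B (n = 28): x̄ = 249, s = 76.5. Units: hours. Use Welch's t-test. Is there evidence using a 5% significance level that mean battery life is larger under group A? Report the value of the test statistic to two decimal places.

2.26

Let group 1 = group A, group 2 = group B. H0: μ_1 = μ_2; H1: μ_1 > μ_2 (Welch's two-sample t-test, right-tailed).
t = (x̄_1 − x̄_2)/√(s_1²/n_1 + s_2²/n_2) = (287 − 249)/√(27.3²/10 + 76.5²/28) = 2.26
Welch–Satterthwaite df ≈ 35.97
p-value = P(T ≥ 2.26) ≈ 0.0151
Since p ≈ 0.0151 < α = 0.05, reject H0; the evidence is statistically significant.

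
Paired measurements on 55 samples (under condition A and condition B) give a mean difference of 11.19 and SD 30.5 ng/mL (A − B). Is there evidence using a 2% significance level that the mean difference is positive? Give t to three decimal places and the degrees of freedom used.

t = 2.721, df = 54

H0: μ_d = 0; H1: μ_d > 0 (paired t-test on the differences, right-tailed).
t = d̄/(s_d/√n) = 11.19/(30.5/√55) = 2.721
df = n − 1 = 54
p-value = P(T ≥ 2.721) ≈ 0.0044
Since p ≈ 0.0044 < α = 0.02, reject H0; the data support H1.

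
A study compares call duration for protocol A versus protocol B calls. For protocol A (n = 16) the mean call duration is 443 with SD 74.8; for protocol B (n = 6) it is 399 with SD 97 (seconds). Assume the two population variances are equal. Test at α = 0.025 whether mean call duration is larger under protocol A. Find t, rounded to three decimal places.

1.136

Let group 1 = protocol A, group 2 = protocol B. H0: μ_1 = μ_2; H1: μ_1 > μ_2 (two-sample pooled-variance t-test, right-tailed).
s_p² = [(16−1)·74.8² + (6−1)·97²]/(16+6−2) = 6548.53
t = (443 − 399)/√[6548.53·(1/16 + 1/6)] = 1.136
df = n₁ + n₂ − 2 = 20
p-value = P(T ≥ 1.136) ≈ 0.135
Since p ≈ 0.135 > α = 0.025, fail to reject H0; the data do not provide sufficient evidence against H0.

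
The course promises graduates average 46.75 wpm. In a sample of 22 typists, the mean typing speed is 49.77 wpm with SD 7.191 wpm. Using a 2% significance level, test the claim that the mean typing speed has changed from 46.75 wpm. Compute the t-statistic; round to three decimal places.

H0: μ = 46.75; H1: μ ≠ 46.75 (one-sample t-test, two-sided).
t = (x̄ − μ₀)/(s/√n) = (49.77 − 46.75)/(7.191/√22) = 1.970
df = n − 1 = 21
Two-sided p-value ≈ 0.062
Since p ≈ 0.062 > α = 0.02, fail to reject H0; the evidence is not statistically significant.

1.970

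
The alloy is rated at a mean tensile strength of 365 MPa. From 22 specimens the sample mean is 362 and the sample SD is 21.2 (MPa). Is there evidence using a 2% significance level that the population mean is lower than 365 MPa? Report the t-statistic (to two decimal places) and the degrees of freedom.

H0: μ = 365; H1: μ < 365 (one-sample t-test, left-tailed).
t = (x̄ − μ₀)/(s/√n) = (362 − 365)/(21.2/√22) = -0.66
df = n − 1 = 21
p-value = P(T ≤ -0.66) ≈ 0.2570
Since p ≈ 0.2570 > α = 0.02, fail to reject H0; the data do not provide sufficient evidence against H0.

t = -0.66, df = 21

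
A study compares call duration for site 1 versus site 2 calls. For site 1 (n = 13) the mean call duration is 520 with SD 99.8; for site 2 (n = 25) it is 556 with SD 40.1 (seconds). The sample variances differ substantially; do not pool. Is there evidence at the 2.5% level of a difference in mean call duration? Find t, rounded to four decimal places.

-1.2492

Let group 1 = site 1, group 2 = site 2. H0: μ_1 = μ_2; H1: μ_1 ≠ μ_2 (Welch's two-sample t-test, two-sided).
t = (x̄_1 − x̄_2)/√(s_1²/n_1 + s_2²/n_2) = (520 − 556)/√(99.8²/13 + 40.1²/25) = -1.2492
Welch–Satterthwaite df ≈ 14.05
Two-sided p-value ≈ 0.2320
Since p ≈ 0.2320 > α = 0.025, fail to reject H0; the evidence is not statistically significant.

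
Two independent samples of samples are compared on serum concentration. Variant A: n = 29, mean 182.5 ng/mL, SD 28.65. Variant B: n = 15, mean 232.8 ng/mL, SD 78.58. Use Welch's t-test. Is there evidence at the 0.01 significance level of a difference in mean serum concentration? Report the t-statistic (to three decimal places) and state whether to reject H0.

Let group 1 = variant A, group 2 = variant B. H0: μ_1 = μ_2; H1: μ_1 ≠ μ_2 (Welch's two-sample t-test, two-sided).
t = (x̄_1 − x̄_2)/√(s_1²/n_1 + s_2²/n_2) = (182.5 − 232.8)/√(28.65²/29 + 78.58²/15) = -2.398
Welch–Satterthwaite df ≈ 15.95
Two-sided p-value ≈ 0.0291
Since p ≈ 0.0291 > α = 0.01, fail to reject H0; the data do not provide sufficient evidence against H0.

t = -2.398; fail to reject H0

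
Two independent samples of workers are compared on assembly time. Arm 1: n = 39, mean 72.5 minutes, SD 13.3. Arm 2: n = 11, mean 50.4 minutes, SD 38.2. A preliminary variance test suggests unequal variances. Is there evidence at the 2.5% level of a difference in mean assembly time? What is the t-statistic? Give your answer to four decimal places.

Let group 1 = arm 1, group 2 = arm 2. H0: μ_1 = μ_2; H1: μ_1 ≠ μ_2 (Welch's two-sample t-test, two-sided).
t = (x̄_1 − x̄_2)/√(s_1²/n_1 + s_2²/n_2) = (72.5 − 50.4)/√(13.3²/39 + 38.2²/11) = 1.8868
Welch–Satterthwaite df ≈ 10.69
Two-sided p-value ≈ 0.0866
Since p ≈ 0.0866 > α = 0.025, fail to reject H0; the data do not provide sufficient evidence against H0.

1.8868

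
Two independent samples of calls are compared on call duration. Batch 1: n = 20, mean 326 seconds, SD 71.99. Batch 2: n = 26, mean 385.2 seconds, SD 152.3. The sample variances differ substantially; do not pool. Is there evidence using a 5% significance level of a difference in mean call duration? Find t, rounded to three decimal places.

Let group 1 = batch 1, group 2 = batch 2. H0: μ_1 = μ_2; H1: μ_1 ≠ μ_2 (Welch's two-sample t-test, two-sided).
t = (x̄_1 − x̄_2)/√(s_1²/n_1 + s_2²/n_2) = (326 − 385.2)/√(71.99²/20 + 152.3²/26) = -1.745
Welch–Satterthwaite df ≈ 37.47
Two-sided p-value ≈ 0.089
Since p ≈ 0.089 > α = 0.05, fail to reject H0; the evidence is not statistically significant.

-1.745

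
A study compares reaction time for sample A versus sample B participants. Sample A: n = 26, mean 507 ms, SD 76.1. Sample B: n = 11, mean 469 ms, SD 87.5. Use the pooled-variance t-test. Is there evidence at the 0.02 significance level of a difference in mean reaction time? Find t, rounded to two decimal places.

Let group 1 = sample A, group 2 = sample B. H0: μ_1 = μ_2; H1: μ_1 ≠ μ_2 (two-sample pooled-variance t-test, two-sided).
s_p² = [(26−1)·76.1² + (11−1)·87.5²]/(26+11−2) = 6324.08
t = (507 − 469)/√[6324.08·(1/26 + 1/11)] = 1.33
df = n₁ + n₂ − 2 = 35
Two-sided p-value ≈ 0.193
Since p ≈ 0.193 > α = 0.02, fail to reject H0; the evidence is not statistically significant.

1.33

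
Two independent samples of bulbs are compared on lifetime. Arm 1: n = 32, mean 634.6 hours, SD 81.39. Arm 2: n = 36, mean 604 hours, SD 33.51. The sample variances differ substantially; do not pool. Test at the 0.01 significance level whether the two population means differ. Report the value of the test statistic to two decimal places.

Let group 1 = arm 1, group 2 = arm 2. H0: μ_1 = μ_2; H1: μ_1 ≠ μ_2 (Welch's two-sample t-test, two-sided).
t = (x̄_1 − x̄_2)/√(s_1²/n_1 + s_2²/n_2) = (634.6 − 604)/√(81.39²/32 + 33.51²/36) = 1.98
Welch–Satterthwaite df ≈ 40.24
Two-sided p-value ≈ 0.054
Since p ≈ 0.054 > α = 0.01, fail to reject H0; the evidence is not statistically significant.

1.98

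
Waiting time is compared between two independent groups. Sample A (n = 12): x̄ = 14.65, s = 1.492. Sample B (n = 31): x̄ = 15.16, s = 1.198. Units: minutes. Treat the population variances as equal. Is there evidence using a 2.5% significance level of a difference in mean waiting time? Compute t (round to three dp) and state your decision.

t = -1.169; fail to reject H0

Let group 1 = sample A, group 2 = sample B. H0: μ_1 = μ_2; H1: μ_1 ≠ μ_2 (two-sample pooled-variance t-test, two-sided).
s_p² = [(12−1)·1.492² + (31−1)·1.198²]/(12+31−2) = 1.64739
t = (14.65 − 15.16)/√[1.64739·(1/12 + 1/31)] = -1.169
df = n₁ + n₂ − 2 = 41
Two-sided p-value ≈ 0.249
Since p ≈ 0.249 > α = 0.025, fail to reject H0; the data do not provide sufficient evidence against H0.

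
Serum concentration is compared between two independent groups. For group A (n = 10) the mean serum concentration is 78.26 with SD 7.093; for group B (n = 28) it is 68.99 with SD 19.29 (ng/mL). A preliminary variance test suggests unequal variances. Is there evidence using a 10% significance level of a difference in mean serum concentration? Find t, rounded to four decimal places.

Let group 1 = group A, group 2 = group B. H0: μ_1 = μ_2; H1: μ_1 ≠ μ_2 (Welch's two-sample t-test, two-sided).
t = (x̄_1 − x̄_2)/√(s_1²/n_1 + s_2²/n_2) = (78.26 − 68.99)/√(7.093²/10 + 19.29²/28) = 2.1658
Welch–Satterthwaite df ≈ 35.88
Two-sided p-value ≈ 0.0371
Since p ≈ 0.0371 < α = 0.1, reject H0; the evidence is statistically significant.

2.1658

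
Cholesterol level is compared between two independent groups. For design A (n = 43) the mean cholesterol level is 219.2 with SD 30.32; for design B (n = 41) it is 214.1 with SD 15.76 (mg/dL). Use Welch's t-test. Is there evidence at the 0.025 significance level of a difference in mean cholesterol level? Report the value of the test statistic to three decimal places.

0.974

Let group 1 = design A, group 2 = design B. H0: μ_1 = μ_2; H1: μ_1 ≠ μ_2 (Welch's two-sample t-test, two-sided).
t = (x̄_1 − x̄_2)/√(s_1²/n_1 + s_2²/n_2) = (219.2 − 214.1)/√(30.32²/43 + 15.76²/41) = 0.974
Welch–Satterthwaite df ≈ 63.80
Two-sided p-value ≈ 0.3339
Since p ≈ 0.3339 > α = 0.025, fail to reject H0; the evidence is not statistically significant.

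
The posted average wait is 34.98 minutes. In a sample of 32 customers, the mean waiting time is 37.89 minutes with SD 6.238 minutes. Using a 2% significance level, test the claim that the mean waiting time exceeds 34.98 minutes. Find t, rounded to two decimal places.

2.64

H0: μ = 34.98; H1: μ > 34.98 (one-sample t-test, right-tailed).
t = (x̄ − μ₀)/(s/√n) = (37.89 − 34.98)/(6.238/√32) = 2.64
df = n − 1 = 31
p-value = P(T ≥ 2.64) ≈ 0.006
Since p ≈ 0.006 < α = 0.02, reject H0; the evidence is statistically significant.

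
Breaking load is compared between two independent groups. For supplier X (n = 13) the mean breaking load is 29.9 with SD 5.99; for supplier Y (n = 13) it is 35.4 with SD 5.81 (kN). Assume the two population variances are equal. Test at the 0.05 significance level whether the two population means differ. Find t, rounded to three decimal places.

Let group 1 = supplier X, group 2 = supplier Y. H0: μ_1 = μ_2; H1: μ_1 ≠ μ_2 (two-sample pooled-variance t-test, two-sided).
s_p² = [(13−1)·5.99² + (13−1)·5.81²]/(13+13−2) = 34.8181
t = (29.9 − 35.4)/√[34.8181·(1/13 + 1/13)] = -2.376
df = n₁ + n₂ − 2 = 24
Two-sided p-value ≈ 0.026
Since p ≈ 0.026 < α = 0.05, reject H0; the evidence is statistically significant.

-2.376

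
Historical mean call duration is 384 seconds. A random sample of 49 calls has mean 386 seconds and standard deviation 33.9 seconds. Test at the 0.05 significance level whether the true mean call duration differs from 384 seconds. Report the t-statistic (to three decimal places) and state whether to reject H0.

t = 0.413; fail to reject H0

H0: μ = 384; H1: μ ≠ 384 (one-sample t-test, two-sided).
t = (x̄ − μ₀)/(s/√n) = (386 − 384)/(33.9/√49) = 0.413
df = n − 1 = 48
Two-sided p-value ≈ 0.681
Since p ≈ 0.681 > α = 0.05, fail to reject H0; the evidence is not statistically significant.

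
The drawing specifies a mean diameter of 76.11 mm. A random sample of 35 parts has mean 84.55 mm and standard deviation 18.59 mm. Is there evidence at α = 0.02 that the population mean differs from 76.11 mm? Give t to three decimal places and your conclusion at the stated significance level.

H0: μ = 76.11; H1: μ ≠ 76.11 (one-sample t-test, two-sided).
t = (x̄ − μ₀)/(s/√n) = (84.55 − 76.11)/(18.59/√35) = 2.686
df = n − 1 = 34
Two-sided p-value ≈ 0.011
Since p ≈ 0.011 < α = 0.02, reject H0; the evidence is statistically significant.

t = 2.686; reject H0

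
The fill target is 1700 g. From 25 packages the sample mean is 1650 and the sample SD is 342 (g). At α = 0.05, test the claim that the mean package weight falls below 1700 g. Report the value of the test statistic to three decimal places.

H0: μ = 1700; H1: μ < 1700 (one-sample t-test, left-tailed).
t = (x̄ − μ₀)/(s/√n) = (1650 − 1700)/(342/√25) = -0.731
df = n − 1 = 24
p-value = P(T ≤ -0.731) ≈ 0.236
Since p ≈ 0.236 > α = 0.05, fail to reject H0; the data do not provide sufficient evidence against H0.

-0.731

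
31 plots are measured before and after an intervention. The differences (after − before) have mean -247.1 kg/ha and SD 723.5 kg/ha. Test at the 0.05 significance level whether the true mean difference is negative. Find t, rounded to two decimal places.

H0: μ_d = 0; H1: μ_d < 0 (paired t-test on the differences, left-tailed).
t = d̄/(s_d/√n) = -247.1/(723.5/√31) = -1.90
df = n − 1 = 30
p-value = P(T ≤ -1.90) ≈ 0.033
Since p ≈ 0.033 < α = 0.05, reject H0; the data support H1.

-1.90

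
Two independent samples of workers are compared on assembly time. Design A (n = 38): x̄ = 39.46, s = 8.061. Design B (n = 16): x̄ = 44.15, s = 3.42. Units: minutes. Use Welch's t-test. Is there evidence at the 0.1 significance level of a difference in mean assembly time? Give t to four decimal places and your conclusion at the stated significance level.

t = -3.0018; reject H0

Let group 1 = design A, group 2 = design B. H0: μ_1 = μ_2; H1: μ_1 ≠ μ_2 (Welch's two-sample t-test, two-sided).
t = (x̄_1 − x̄_2)/√(s_1²/n_1 + s_2²/n_2) = (39.46 − 44.15)/√(8.061²/38 + 3.42²/16) = -3.0018
Welch–Satterthwaite df ≈ 51.97
Two-sided p-value ≈ 0.0041
Since p ≈ 0.0041 < α = 0.1, reject H0; the data support H1.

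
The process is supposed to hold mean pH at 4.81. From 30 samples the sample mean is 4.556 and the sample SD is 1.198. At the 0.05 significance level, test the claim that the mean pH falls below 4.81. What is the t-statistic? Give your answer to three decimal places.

-1.161

H0: μ = 4.81; H1: μ < 4.81 (one-sample t-test, left-tailed).
t = (x̄ − μ₀)/(s/√n) = (4.556 − 4.81)/(1.198/√30) = -1.161
df = n − 1 = 29
p-value = P(T ≤ -1.161) ≈ 0.1275
Since p ≈ 0.1275 > α = 0.05, fail to reject H0; the data do not provide sufficient evidence against H0.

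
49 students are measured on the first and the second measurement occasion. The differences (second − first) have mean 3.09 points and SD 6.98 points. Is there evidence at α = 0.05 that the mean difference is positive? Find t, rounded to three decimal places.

H0: μ_d = 0; H1: μ_d > 0 (paired t-test on the differences, right-tailed).
t = d̄/(s_d/√n) = 3.09/(6.98/√49) = 3.099
df = n − 1 = 48
p-value = P(T ≥ 3.099) ≈ 0.002
Since p ≈ 0.002 < α = 0.05, reject H0; the evidence is statistically significant.

3.099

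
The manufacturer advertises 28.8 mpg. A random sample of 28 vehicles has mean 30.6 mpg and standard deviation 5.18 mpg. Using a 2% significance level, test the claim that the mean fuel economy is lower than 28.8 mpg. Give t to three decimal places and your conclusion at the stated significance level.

H0: μ = 28.8; H1: μ < 28.8 (one-sample t-test, left-tailed).
t = (x̄ − μ₀)/(s/√n) = (30.6 − 28.8)/(5.18/√28) = 1.839
df = n − 1 = 27
p-value = P(T ≤ 1.839) ≈ 0.962
Since p ≈ 0.962 > α = 0.02, fail to reject H0; the data do not provide sufficient evidence against H0.

t = 1.839; fail to reject H0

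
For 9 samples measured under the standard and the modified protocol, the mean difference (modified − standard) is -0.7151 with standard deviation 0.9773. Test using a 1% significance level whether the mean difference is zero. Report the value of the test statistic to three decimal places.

H0: μ_d = 0; H1: μ_d ≠ 0 (paired t-test on the differences, two-sided).
t = d̄/(s_d/√n) = -0.7151/(0.9773/√9) = -2.195
df = n − 1 = 8
Two-sided p-value ≈ 0.059
Since p ≈ 0.059 > α = 0.01, fail to reject H0; the data do not provide sufficient evidence against H0.

-2.195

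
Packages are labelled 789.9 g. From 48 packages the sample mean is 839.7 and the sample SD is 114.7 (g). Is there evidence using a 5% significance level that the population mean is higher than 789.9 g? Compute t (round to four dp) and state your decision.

H0: μ = 789.9; H1: μ > 789.9 (one-sample t-test, right-tailed).
t = (x̄ − μ₀)/(s/√n) = (839.7 − 789.9)/(114.7/√48) = 3.0081
df = n − 1 = 47
p-value = P(T ≥ 3.0081) ≈ 0.002
Since p ≈ 0.002 < α = 0.05, reject H0; the evidence is statistically significant.

t = 3.0081; reject H0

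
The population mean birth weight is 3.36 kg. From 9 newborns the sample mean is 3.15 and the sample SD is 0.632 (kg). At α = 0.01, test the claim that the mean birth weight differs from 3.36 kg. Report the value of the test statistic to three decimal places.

-0.997

H0: μ = 3.36; H1: μ ≠ 3.36 (one-sample t-test, two-sided).
t = (x̄ − μ₀)/(s/√n) = (3.15 − 3.36)/(0.632/√9) = -0.997
df = n − 1 = 8
Two-sided p-value ≈ 0.348
Since p ≈ 0.348 > α = 0.01, fail to reject H0; the evidence is not statistically significant.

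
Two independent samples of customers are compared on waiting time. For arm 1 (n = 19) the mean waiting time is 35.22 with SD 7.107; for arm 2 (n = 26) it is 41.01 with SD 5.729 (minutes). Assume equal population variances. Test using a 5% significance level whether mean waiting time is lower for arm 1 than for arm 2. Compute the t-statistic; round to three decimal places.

Let group 1 = arm 1, group 2 = arm 2. H0: μ_1 = μ_2; H1: μ_1 < μ_2 (two-sample pooled-variance t-test, left-tailed).
s_p² = [(19−1)·7.107² + (26−1)·5.729²]/(19+26−2) = 40.2257
t = (35.22 − 41.01)/√[40.2257·(1/19 + 1/26)] = -3.025
df = n₁ + n₂ − 2 = 43
p-value = P(T ≤ -3.025) ≈ 0.0021
Since p ≈ 0.0021 < α = 0.05, reject H0; the evidence is statistically significant.

-3.025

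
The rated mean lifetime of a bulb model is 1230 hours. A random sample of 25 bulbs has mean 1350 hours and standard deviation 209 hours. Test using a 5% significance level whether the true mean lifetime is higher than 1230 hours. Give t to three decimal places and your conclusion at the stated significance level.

t = 2.871; reject H0

H0: μ = 1230; H1: μ > 1230 (one-sample t-test, right-tailed).
t = (x̄ − μ₀)/(s/√n) = (1350 − 1230)/(209/√25) = 2.871
df = n − 1 = 24
p-value = P(T ≥ 2.871) ≈ 0.0042
Since p ≈ 0.0042 < α = 0.05, reject H0; the data support H1.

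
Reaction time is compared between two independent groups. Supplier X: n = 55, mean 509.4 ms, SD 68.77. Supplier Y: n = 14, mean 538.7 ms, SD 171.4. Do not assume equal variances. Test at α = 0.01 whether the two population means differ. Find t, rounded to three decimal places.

Let group 1 = supplier X, group 2 = supplier Y. H0: μ_1 = μ_2; H1: μ_1 ≠ μ_2 (Welch's two-sample t-test, two-sided).
t = (x̄_1 − x̄_2)/√(s_1²/n_1 + s_2²/n_2) = (509.4 − 538.7)/√(68.77²/55 + 171.4²/14) = -0.627
Welch–Satterthwaite df ≈ 14.08
Two-sided p-value ≈ 0.541
Since p ≈ 0.541 > α = 0.01, fail to reject H0; the data do not provide sufficient evidence against H0.

-0.627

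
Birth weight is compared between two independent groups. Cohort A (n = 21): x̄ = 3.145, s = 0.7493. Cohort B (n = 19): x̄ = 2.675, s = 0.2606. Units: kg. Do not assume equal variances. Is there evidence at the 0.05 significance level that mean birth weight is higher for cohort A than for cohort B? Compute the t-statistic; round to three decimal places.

Let group 1 = cohort A, group 2 = cohort B. H0: μ_1 = μ_2; H1: μ_1 > μ_2 (Welch's two-sample t-test, right-tailed).
t = (x̄_1 − x̄_2)/√(s_1²/n_1 + s_2²/n_2) = (3.145 − 2.675)/√(0.7493²/21 + 0.2606²/19) = 2.700
Welch–Satterthwaite df ≈ 25.20
p-value = P(T ≥ 2.700) ≈ 0.006
Since p ≈ 0.006 < α = 0.05, reject H0; the data support H1.

2.700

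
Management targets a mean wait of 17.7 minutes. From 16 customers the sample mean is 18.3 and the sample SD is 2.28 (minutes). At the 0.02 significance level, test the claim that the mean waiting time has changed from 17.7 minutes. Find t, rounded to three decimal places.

H0: μ = 17.7; H1: μ ≠ 17.7 (one-sample t-test, two-sided).
t = (x̄ − μ₀)/(s/√n) = (18.3 − 17.7)/(2.28/√16) = 1.053
df = n − 1 = 15
Two-sided p-value ≈ 0.309
Since p ≈ 0.309 > α = 0.02, fail to reject H0; the data do not provide sufficient evidence against H0.

1.053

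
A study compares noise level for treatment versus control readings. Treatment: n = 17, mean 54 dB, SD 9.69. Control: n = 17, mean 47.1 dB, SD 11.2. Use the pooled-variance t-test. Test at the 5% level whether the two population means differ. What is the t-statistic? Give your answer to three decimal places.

1.921

Let group 1 = treatment, group 2 = control. H0: μ_1 = μ_2; H1: μ_1 ≠ μ_2 (two-sample pooled-variance t-test, two-sided).
s_p² = [(17−1)·9.69² + (17−1)·11.2²]/(17+17−2) = 109.668
t = (54 − 47.1)/√[109.668·(1/17 + 1/17)] = 1.921
df = n₁ + n₂ − 2 = 32
Two-sided p-value ≈ 0.0637
Since p ≈ 0.0637 > α = 0.05, fail to reject H0; the evidence is not statistically significant.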